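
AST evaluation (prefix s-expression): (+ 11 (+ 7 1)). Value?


Evaluate inner: (+ 7 1) = 8
Evaluate root: (+ 11 8) = 19
Result: 19


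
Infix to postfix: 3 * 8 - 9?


Left to right (same or higher precedence on left)
Postfix: 3 8 * 9 -


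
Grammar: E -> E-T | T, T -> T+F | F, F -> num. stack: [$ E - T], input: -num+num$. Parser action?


handle 'E-T' on top; lookahead ∈ FOLLOW(E) = {-, $}
Action: reduce (E -> E-T)


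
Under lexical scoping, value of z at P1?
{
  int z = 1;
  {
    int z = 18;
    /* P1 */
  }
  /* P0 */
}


z declared in the same block as P1
z = 18


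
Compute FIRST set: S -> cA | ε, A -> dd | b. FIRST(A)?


Per alternative of A: FIRST(dd) = {d}; FIRST(b) = {b}
FIRST(A) = {b, d}


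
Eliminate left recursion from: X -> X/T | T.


Left-recursive alternatives: X/T; non-recursive: T
Introduce X': X -> TX', X' -> /TX' | ε


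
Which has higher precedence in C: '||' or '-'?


'-' is additive (level 9); '||' is logical OR (level 1)
Higher level binds tighter
'-' has higher precedence than '||'


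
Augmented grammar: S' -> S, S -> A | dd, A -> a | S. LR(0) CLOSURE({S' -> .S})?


Start: S' -> .S
For each item with dot before a nonterminal B, add B -> .γ for every B-production
Closure: [S' -> .S, S -> .A, S -> .dd, A -> .a, A -> .S]


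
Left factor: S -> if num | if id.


Common prefix: 'if'
Factored: S -> if S', S' -> num | id


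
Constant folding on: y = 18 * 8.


18 * 8 = 144 at compile time
Optimized: y = 144


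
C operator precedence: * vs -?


'*' is multiplicative (level 10); '-' is additive (level 9)
Higher level binds tighter
'*' has higher precedence than '-'


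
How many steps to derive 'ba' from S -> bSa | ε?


Derivation: S => bSa => ba
Steps: 2


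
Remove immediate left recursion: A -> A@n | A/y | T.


Left-recursive alternatives: A@n, A/y; non-recursive: T
Introduce A': A -> TA', A' -> @nA' | /yA' | ε


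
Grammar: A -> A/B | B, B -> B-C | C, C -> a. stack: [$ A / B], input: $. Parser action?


handle 'A/B' on top; lookahead ∈ FOLLOW(A) = {/, $}
Action: reduce (A -> A/B)


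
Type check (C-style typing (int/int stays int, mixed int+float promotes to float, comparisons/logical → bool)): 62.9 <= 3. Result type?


Operand types: float <= int
Rule: comparison yields bool
Result type: bool


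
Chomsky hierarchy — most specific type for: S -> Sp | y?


Left-linear: every RHS is a terminal or one nonterminal followed by a terminal
Classification: Type 3 (Regular)


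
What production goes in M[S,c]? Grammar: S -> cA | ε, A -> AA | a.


For [S, c]: 'c' ∈ FIRST(cA)
Entry: S -> cA


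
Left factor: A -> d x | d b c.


Common prefix: 'd'
Factored: A -> d A', A' -> x | b c


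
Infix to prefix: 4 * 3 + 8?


left-to-right (same/higher precedence on left): tree is (+ (* 4 3) 8)
Prefix: + * 4 3 8


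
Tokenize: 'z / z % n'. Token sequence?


Scan left to right, longest-match per lexeme
Tokens: ID(z), OP(/), ID(z), OP(%), ID(n)


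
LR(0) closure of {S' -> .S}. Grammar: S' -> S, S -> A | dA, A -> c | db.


Start: S' -> .S
For each item with dot before a nonterminal B, add B -> .γ for every B-production
Closure: [S' -> .S, S -> .A, S -> .dA, A -> .c, A -> .db]


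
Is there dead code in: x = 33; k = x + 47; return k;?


x is read by k's definition; k is returned
No dead code


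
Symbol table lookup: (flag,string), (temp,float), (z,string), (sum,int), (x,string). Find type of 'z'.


Lookup 'z' → type string


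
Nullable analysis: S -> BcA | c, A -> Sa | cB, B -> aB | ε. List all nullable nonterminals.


A nonterminal is nullable iff some alternative derives ε (directly, or every symbol in it is nullable)
Nullable: {B}


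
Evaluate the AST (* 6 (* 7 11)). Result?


Evaluate inner: (* 7 11) = 77
Evaluate root: (* 6 77) = 462
Result: 462


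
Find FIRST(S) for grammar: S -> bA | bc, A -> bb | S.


Per alternative of S: FIRST(bA) = {b}; FIRST(bc) = {b}
FIRST(S) = {b}


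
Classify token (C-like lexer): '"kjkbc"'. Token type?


Pattern: double-quoted sequence
Type: STRING_LITERAL


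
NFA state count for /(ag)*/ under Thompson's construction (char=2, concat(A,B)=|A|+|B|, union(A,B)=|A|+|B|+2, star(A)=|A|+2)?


Syntax tree has 2 char leaf(s), 0 union(s), 1 star(s)
chars contribute 2×2 = 4; each union adds +2; each star adds +2
Total: 4 + 0 + 2 = 6 states


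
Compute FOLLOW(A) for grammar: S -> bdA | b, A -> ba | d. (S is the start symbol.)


$ ∈ FOLLOW(S). For each A -> αBβ: add FIRST(β)\{ε} to FOLLOW(B); if β nullable, add FOLLOW(A).
FOLLOW(A) = {$}


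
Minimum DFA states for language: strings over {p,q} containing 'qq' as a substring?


KMP-style automaton: 2 progress states + 1 absorbing accept = 3
Minimal DFA: 3 states


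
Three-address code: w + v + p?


Break into single-operator statements:
t1 = w + v
t2 = t1 + p


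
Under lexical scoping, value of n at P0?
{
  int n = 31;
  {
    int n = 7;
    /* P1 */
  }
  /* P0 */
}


n declared in the same block as P0
n = 31


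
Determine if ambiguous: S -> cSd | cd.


balanced c^n…d^n: each string has a unique parse
Unambiguous


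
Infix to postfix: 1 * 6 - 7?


Left to right (same or higher precedence on left)
Postfix: 1 6 * 7 -


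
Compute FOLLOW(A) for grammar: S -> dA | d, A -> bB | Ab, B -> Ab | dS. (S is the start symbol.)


$ ∈ FOLLOW(S). For each A -> αBβ: add FIRST(β)\{ε} to FOLLOW(B); if β nullable, add FOLLOW(A).
FOLLOW(A) = {$, b}


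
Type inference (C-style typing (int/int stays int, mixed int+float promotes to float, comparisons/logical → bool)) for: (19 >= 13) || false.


Operand types: bool || bool
Rule: logical operators take bool operands and yield bool
Result type: bool


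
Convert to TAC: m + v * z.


Break into single-operator statements:
t1 = v * z
t2 = m + t1


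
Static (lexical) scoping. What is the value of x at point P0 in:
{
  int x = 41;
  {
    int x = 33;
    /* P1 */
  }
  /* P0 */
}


x declared in the same block as P0
x = 41


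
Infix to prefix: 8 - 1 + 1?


left-to-right (same/higher precedence on left): tree is (+ (- 8 1) 1)
Prefix: + - 8 1 1


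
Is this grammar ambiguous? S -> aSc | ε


balanced a^n…c^n: each string has a unique parse
Unambiguous


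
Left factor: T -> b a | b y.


Common prefix: 'b'
Factored: T -> b T', T' -> a | y


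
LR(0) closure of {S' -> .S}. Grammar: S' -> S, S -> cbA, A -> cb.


Start: S' -> .S
For each item with dot before a nonterminal B, add B -> .γ for every B-production
Closure: [S' -> .S, S -> .cbA]


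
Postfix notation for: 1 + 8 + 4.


Left to right (same or higher precedence on left)
Postfix: 1 8 + 4 +


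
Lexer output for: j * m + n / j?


Scan left to right, longest-match per lexeme
Tokens: ID(j), OP(*), ID(m), OP(+), ID(n), OP(/), ID(j)


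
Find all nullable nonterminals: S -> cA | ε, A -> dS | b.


A nonterminal is nullable iff some alternative derives ε (directly, or every symbol in it is nullable)
Nullable: {S}


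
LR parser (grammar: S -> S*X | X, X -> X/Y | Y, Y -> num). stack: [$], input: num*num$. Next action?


no handle on stack; shift 'num'
Action: shift


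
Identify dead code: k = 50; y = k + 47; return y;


k is read by y's definition; y is returned
No dead code


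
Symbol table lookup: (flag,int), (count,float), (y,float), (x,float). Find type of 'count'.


Lookup 'count' → type float


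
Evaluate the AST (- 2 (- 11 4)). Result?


Evaluate inner: (- 11 4) = 7
Evaluate root: (- 2 7) = -5
Result: -5


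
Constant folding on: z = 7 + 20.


7 + 20 = 27 at compile time
Optimized: z = 27


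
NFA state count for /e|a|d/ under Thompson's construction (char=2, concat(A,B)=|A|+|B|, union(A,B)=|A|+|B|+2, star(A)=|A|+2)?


Syntax tree has 3 char leaf(s), 2 union(s), 0 star(s)
chars contribute 3×2 = 6; each union adds +2; each star adds +2
Total: 6 + 4 + 0 = 10 states


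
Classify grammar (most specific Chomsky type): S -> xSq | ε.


Single nonterminal LHS, but x^n q^n is not regular
Classification: Type 2 (Context-Free)


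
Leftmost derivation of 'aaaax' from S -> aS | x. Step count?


Derivation: S => aS => aaS => aaaS => aaaaS => aaaax
Steps: 5


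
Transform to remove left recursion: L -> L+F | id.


Left-recursive alternatives: L+F; non-recursive: id
Introduce L': L -> idL', L' -> +FL' | ε


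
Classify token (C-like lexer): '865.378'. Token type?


Pattern: digits with a decimal point
Type: FLOAT_LITERAL


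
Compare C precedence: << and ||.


'<<' is shift (level 8); '||' is logical OR (level 1)
Higher level binds tighter
'<<' has higher precedence than '||'


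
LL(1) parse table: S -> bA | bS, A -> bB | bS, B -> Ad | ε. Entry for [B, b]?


For [B, b]: 'b' ∈ FIRST(Ad)
Entry: B -> Ad


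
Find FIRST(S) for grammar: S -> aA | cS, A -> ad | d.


Per alternative of S: FIRST(aA) = {a}; FIRST(cS) = {c}
FIRST(S) = {a, c}


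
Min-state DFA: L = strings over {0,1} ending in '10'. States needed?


Track the longest suffix of input matching a prefix of '10': 3 classes (prefixes of length 0..2)
Minimal DFA: 3 states


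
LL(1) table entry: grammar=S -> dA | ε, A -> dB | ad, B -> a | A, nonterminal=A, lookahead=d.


For [A, d]: 'd' ∈ FIRST(dB)
Entry: A -> dB


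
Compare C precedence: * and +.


'*' is multiplicative (level 10); '+' is additive (level 9)
Higher level binds tighter
'*' has higher precedence than '+'


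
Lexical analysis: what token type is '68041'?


Pattern: digits only
Type: INTEGER_LITERAL


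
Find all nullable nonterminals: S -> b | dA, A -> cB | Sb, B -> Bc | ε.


A nonterminal is nullable iff some alternative derives ε (directly, or every symbol in it is nullable)
Nullable: {B}


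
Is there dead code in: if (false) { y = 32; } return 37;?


condition is constant false, so the whole block is unreachable
Dead: 'if (false) { y = 32; }'


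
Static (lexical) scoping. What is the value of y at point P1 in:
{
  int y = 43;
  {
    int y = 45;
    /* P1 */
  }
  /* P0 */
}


y declared in the same block as P1
y = 45


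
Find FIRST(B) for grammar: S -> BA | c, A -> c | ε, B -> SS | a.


Per alternative of B: FIRST(SS) = {a, c}; FIRST(a) = {a}
FIRST(B) = {a, c}


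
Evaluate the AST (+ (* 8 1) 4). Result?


Evaluate inner: (* 8 1) = 8
Evaluate root: (+ 8 4) = 12
Result: 12


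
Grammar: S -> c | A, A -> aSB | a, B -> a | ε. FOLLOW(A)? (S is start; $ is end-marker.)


$ ∈ FOLLOW(S). For each A -> αBβ: add FIRST(β)\{ε} to FOLLOW(B); if β nullable, add FOLLOW(A).
FOLLOW(A) = {$, a}


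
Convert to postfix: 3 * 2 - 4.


Left to right (same or higher precedence on left)
Postfix: 3 2 * 4 -


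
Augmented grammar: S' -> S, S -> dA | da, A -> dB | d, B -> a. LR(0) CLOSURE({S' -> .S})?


Start: S' -> .S
For each item with dot before a nonterminal B, add B -> .γ for every B-production
Closure: [S' -> .S, S -> .dA, S -> .da]


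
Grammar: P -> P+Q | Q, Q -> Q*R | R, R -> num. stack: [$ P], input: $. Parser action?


start symbol P on stack, input exhausted
Action: accept


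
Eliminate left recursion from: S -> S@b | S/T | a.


Left-recursive alternatives: S@b, S/T; non-recursive: a
Introduce S': S -> aS', S' -> @bS' | /TS' | ε


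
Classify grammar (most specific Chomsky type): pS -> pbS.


LHS has context (more than one symbol) and |LHS| ≤ |RHS|
Classification: Type 1 (Context-Sensitive)


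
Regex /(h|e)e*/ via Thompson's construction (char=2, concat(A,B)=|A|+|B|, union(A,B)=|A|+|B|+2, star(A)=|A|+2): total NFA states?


Syntax tree has 3 char leaf(s), 1 union(s), 1 star(s)
chars contribute 3×2 = 6; each union adds +2; each star adds +2
Total: 6 + 2 + 2 = 10 states


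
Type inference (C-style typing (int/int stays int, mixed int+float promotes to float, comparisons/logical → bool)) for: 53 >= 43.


Operand types: int >= int
Rule: comparison yields bool
Result type: bool


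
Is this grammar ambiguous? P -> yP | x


right-linear, alternatives start with distinct terminals 'y' vs 'x': unique leftmost derivation
Unambiguous


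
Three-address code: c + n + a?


Break into single-operator statements:
t1 = c + n
t2 = t1 + a


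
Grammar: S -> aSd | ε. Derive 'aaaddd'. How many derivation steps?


Derivation: S => aSd => aaSdd => aaaSddd => aaaddd
Steps: 4


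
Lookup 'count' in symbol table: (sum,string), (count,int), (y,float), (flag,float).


Lookup 'count' → type int


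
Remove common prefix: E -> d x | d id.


Common prefix: 'd'
Factored: E -> d E', E' -> x | id


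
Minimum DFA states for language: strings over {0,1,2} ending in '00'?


Track the longest suffix of input matching a prefix of '00': 3 classes (prefixes of length 0..2)
Minimal DFA: 3 states


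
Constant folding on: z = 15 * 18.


15 * 18 = 270 at compile time
Optimized: z = 270


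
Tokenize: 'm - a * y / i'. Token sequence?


Scan left to right, longest-match per lexeme
Tokens: ID(m), OP(-), ID(a), OP(*), ID(y), OP(/), ID(i)


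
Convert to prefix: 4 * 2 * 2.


left-to-right (same/higher precedence on left): tree is (* (* 4 2) 2)
Prefix: * * 4 2 2


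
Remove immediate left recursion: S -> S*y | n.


Left-recursive alternatives: S*y; non-recursive: n
Introduce S': S -> nS', S' -> *yS' | ε


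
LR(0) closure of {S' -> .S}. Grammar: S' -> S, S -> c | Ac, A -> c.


Start: S' -> .S
For each item with dot before a nonterminal B, add B -> .γ for every B-production
Closure: [S' -> .S, S -> .c, S -> .Ac, A -> .c]


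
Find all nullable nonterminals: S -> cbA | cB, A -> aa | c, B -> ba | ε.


A nonterminal is nullable iff some alternative derives ε (directly, or every symbol in it is nullable)
Nullable: {B}


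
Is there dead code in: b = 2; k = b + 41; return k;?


b is read by k's definition; k is returned
No dead code


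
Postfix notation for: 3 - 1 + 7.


Left to right (same or higher precedence on left)
Postfix: 3 1 - 7 +


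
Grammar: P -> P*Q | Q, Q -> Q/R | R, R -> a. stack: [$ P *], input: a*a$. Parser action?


no handle ('P*' is not any RHS); shift 'a'
Action: shift


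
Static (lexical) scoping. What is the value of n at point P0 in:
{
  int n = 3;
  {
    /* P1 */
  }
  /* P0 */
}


n declared in the same block as P0
n = 3


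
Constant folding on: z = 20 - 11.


20 - 11 = 9 at compile time
Optimized: z = 9


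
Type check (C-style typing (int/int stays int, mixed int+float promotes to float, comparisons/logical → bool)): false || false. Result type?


Operand types: bool || bool
Rule: logical operators take bool operands and yield bool
Result type: bool


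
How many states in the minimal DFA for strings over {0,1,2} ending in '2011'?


Track the longest suffix of input matching a prefix of '2011': 5 classes (prefixes of length 0..4)
Minimal DFA: 5 states


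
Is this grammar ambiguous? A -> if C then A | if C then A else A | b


dangling else: 'if C then if C then b else b' parses two ways
Ambiguous


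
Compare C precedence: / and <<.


'/' is multiplicative (level 10); '<<' is shift (level 8)
Higher level binds tighter
'/' has higher precedence than '<<'


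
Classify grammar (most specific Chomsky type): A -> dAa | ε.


Single nonterminal LHS, but d^n a^n is not regular
Classification: Type 2 (Context-Free)


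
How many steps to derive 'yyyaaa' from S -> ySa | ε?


Derivation: S => ySa => yySaa => yyySaaa => yyyaaa
Steps: 4


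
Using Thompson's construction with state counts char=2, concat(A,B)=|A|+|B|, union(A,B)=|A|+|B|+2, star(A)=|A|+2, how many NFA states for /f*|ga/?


Syntax tree has 3 char leaf(s), 1 union(s), 1 star(s)
chars contribute 3×2 = 6; each union adds +2; each star adds +2
Total: 6 + 2 + 2 = 10 states


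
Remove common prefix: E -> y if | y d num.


Common prefix: 'y'
Factored: E -> y E', E' -> if | d num


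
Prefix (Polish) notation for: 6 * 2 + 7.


left-to-right (same/higher precedence on left): tree is (+ (* 6 2) 7)
Prefix: + * 6 2 7


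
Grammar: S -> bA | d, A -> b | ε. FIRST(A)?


Per alternative of A: FIRST(b) = {b}; FIRST(ε) = {ε}
FIRST(A) = {b, ε}


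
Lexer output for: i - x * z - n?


Scan left to right, longest-match per lexeme
Tokens: ID(i), OP(-), ID(x), OP(*), ID(z), OP(-), ID(n)


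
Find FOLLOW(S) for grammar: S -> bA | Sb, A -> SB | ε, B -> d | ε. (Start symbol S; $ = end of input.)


$ ∈ FOLLOW(S). For each A -> αBβ: add FIRST(β)\{ε} to FOLLOW(B); if β nullable, add FOLLOW(A).
FOLLOW(S) = {$, b, d}


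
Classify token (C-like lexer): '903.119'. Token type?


Pattern: digits with a decimal point
Type: FLOAT_LITERAL


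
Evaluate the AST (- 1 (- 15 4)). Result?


Evaluate inner: (- 15 4) = 11
Evaluate root: (- 1 11) = -10
Result: -10


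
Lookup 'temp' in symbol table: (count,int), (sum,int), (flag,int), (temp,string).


Lookup 'temp' → type string


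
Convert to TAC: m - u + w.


Break into single-operator statements:
t1 = m - u
t2 = t1 + w


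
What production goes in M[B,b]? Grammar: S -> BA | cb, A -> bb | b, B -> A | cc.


For [B, b]: 'b' ∈ FIRST(A)
Entry: B -> A


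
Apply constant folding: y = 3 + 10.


3 + 10 = 13 at compile time
Optimized: y = 13


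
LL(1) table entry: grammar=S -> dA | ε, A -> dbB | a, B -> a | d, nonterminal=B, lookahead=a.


For [B, a]: 'a' ∈ FIRST(a)
Entry: B -> a


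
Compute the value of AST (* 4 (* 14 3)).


Evaluate inner: (* 14 3) = 42
Evaluate root: (* 4 42) = 168
Result: 168


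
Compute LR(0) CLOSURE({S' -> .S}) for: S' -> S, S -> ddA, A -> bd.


Start: S' -> .S
For each item with dot before a nonterminal B, add B -> .γ for every B-production
Closure: [S' -> .S, S -> .ddA]


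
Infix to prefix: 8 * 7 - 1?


left-to-right (same/higher precedence on left): tree is (- (* 8 7) 1)
Prefix: - * 8 7 1


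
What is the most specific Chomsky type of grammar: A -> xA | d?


Right-linear: every RHS is a terminal or a terminal followed by one nonterminal
Classification: Type 3 (Regular)


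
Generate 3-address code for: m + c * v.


Break into single-operator statements:
t1 = c * v
t2 = m + t1


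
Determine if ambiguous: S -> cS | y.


right-linear, alternatives start with distinct terminals 'c' vs 'y': unique leftmost derivation
Unambiguous


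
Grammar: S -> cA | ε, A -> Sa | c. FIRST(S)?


Per alternative of S: FIRST(cA) = {c}; FIRST(ε) = {ε}
FIRST(S) = {c, ε}


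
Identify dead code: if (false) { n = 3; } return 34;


condition is constant false, so the whole block is unreachable
Dead: 'if (false) { n = 3; }'


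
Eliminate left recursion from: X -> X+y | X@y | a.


Left-recursive alternatives: X+y, X@y; non-recursive: a
Introduce X': X -> aX', X' -> +yX' | @yX' | ε


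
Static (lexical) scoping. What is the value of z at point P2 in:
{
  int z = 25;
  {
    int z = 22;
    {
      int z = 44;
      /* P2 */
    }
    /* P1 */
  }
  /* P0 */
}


z declared in the same block as P2
z = 44


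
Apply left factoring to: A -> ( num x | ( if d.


Common prefix: '('
Factored: A -> ( A', A' -> num x | if d


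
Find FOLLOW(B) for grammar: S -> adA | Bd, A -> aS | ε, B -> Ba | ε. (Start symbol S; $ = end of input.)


$ ∈ FOLLOW(S). For each A -> αBβ: add FIRST(β)\{ε} to FOLLOW(B); if β nullable, add FOLLOW(A).
FOLLOW(B) = {a, d}


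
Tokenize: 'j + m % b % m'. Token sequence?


Scan left to right, longest-match per lexeme
Tokens: ID(j), OP(+), ID(m), OP(%), ID(b), OP(%), ID(m)


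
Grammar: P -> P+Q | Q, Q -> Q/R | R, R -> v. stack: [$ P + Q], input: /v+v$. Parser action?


'/' can extend Q; shift to build Q -> Q/R
Action: shift


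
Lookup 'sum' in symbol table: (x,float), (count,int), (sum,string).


Lookup 'sum' → type string


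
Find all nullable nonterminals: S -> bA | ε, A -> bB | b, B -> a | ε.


A nonterminal is nullable iff some alternative derives ε (directly, or every symbol in it is nullable)
Nullable: {B, S}


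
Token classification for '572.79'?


Pattern: digits with a decimal point
Type: FLOAT_LITERAL


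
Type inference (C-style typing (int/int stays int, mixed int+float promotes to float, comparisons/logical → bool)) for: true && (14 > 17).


Operand types: bool && bool
Rule: logical operators take bool operands and yield bool
Result type: bool


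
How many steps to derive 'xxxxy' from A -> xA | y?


Derivation: A => xA => xxA => xxxA => xxxxA => xxxxy
Steps: 5


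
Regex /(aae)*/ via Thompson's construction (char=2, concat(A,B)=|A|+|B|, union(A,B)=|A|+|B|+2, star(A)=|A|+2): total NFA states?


Syntax tree has 3 char leaf(s), 0 union(s), 1 star(s)
chars contribute 3×2 = 6; each union adds +2; each star adds +2
Total: 6 + 0 + 2 = 8 states


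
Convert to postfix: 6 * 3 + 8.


Left to right (same or higher precedence on left)
Postfix: 6 3 * 8 +


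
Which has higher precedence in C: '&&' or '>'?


'>' is relational (level 7); '&&' is logical AND (level 2)
Higher level binds tighter
'>' has higher precedence than '&&'


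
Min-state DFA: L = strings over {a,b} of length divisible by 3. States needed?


Track length mod 3: states 0..2, accept at 0
Minimal DFA: 3 states


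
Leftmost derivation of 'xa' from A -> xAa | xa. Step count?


Derivation: A => xa
Steps: 1


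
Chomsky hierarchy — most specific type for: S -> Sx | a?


Left-linear: every RHS is a terminal or one nonterminal followed by a terminal
Classification: Type 3 (Regular)


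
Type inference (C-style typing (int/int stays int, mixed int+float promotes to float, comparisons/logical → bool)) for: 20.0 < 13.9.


Operand types: float < float
Rule: comparison yields bool
Result type: bool


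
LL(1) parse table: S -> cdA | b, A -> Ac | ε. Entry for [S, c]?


For [S, c]: 'c' ∈ FIRST(cdA)
Entry: S -> cdA


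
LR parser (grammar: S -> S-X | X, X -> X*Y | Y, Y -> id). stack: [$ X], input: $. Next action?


lookahead ∉ {*} so X won't extend; reduce S -> X
Action: reduce (S -> X)


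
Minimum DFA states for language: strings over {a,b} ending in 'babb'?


Track the longest suffix of input matching a prefix of 'babb': 5 classes (prefixes of length 0..4)
Minimal DFA: 5 states


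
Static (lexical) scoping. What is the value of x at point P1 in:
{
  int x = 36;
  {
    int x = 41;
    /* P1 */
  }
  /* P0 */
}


x declared in the same block as P1
x = 41


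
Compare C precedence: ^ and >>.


'>>' is shift (level 8); '^' is bitwise XOR (level 4)
Higher level binds tighter
'>>' has higher precedence than '^'


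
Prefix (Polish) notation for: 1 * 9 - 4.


left-to-right (same/higher precedence on left): tree is (- (* 1 9) 4)
Prefix: - * 1 9 4


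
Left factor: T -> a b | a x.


Common prefix: 'a'
Factored: T -> a T', T' -> b | x


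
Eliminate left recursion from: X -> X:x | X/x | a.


Left-recursive alternatives: X:x, X/x; non-recursive: a
Introduce X': X -> aX', X' -> :xX' | /xX' | ε


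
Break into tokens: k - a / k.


Scan left to right, longest-match per lexeme
Tokens: ID(k), OP(-), ID(a), OP(/), ID(k)


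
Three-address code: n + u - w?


Break into single-operator statements:
t1 = n + u
t2 = t1 - w


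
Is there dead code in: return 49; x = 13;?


statement follows a return and is unreachable
Dead: 'x = 13'


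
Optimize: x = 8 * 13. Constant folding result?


8 * 13 = 104 at compile time
Optimized: x = 104


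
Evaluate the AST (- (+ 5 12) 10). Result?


Evaluate inner: (+ 5 12) = 17
Evaluate root: (- 17 10) = 7
Result: 7


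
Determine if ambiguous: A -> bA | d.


right-linear, alternatives start with distinct terminals 'b' vs 'd': unique leftmost derivation
Unambiguous


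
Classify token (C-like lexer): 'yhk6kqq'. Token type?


Pattern: letter/underscore followed by alphanumerics, not a keyword
Type: IDENTIFIER


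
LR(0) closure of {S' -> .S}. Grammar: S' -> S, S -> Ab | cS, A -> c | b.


Start: S' -> .S
For each item with dot before a nonterminal B, add B -> .γ for every B-production
Closure: [S' -> .S, S -> .Ab, S -> .cS, A -> .c, A -> .b]


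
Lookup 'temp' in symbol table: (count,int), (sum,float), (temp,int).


Lookup 'temp' → type int


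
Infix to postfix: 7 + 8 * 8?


* has higher precedence, evaluate 8*8 first
Postfix: 7 8 8 * +


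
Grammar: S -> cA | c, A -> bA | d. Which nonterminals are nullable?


A nonterminal is nullable iff some alternative derives ε (directly, or every symbol in it is nullable)
Nullable: {}


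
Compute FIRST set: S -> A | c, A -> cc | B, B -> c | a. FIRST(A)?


Per alternative of A: FIRST(cc) = {c}; FIRST(B) = {a, c}
FIRST(A) = {a, c}


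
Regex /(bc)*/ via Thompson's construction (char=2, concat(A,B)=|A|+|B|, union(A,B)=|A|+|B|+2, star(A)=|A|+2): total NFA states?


Syntax tree has 2 char leaf(s), 0 union(s), 1 star(s)
chars contribute 2×2 = 4; each union adds +2; each star adds +2
Total: 4 + 0 + 2 = 6 states


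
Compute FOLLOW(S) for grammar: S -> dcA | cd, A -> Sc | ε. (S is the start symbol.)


$ ∈ FOLLOW(S). For each A -> αBβ: add FIRST(β)\{ε} to FOLLOW(B); if β nullable, add FOLLOW(A).
FOLLOW(S) = {$, c}


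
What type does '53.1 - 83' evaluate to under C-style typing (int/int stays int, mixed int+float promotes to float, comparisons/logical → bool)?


Operand types: float - int
Rule: mixed int/float promotes to float; int/int stays int
Result type: float


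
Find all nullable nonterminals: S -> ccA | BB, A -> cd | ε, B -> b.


A nonterminal is nullable iff some alternative derives ε (directly, or every symbol in it is nullable)
Nullable: {A}


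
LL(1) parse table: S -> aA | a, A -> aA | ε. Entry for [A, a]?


For [A, a]: 'a' ∈ FIRST(aA)
Entry: A -> aA


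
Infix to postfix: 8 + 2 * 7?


* has higher precedence, evaluate 2*7 first
Postfix: 8 2 7 * +


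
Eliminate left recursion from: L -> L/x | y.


Left-recursive alternatives: L/x; non-recursive: y
Introduce L': L -> yL', L' -> /xL' | ε


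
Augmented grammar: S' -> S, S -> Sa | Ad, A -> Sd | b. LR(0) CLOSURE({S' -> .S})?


Start: S' -> .S
For each item with dot before a nonterminal B, add B -> .γ for every B-production
Closure: [S' -> .S, S -> .Sa, S -> .Ad, A -> .Sd, A -> .b]


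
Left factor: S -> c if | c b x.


Common prefix: 'c'
Factored: S -> c S', S' -> if | b x


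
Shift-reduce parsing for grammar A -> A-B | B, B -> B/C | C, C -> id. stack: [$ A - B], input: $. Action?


handle 'A-B' on top; lookahead ∈ FOLLOW(A) = {-, $}
Action: reduce (A -> A-B)


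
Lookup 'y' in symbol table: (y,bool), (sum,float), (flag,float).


Lookup 'y' → type bool


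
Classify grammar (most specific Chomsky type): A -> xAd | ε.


Single nonterminal LHS, but x^n d^n is not regular
Classification: Type 2 (Context-Free)


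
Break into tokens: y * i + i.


Scan left to right, longest-match per lexeme
Tokens: ID(y), OP(*), ID(i), OP(+), ID(i)


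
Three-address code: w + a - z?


Break into single-operator statements:
t1 = w + a
t2 = t1 - z


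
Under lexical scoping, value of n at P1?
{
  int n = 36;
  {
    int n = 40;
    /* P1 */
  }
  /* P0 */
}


n declared in the same block as P1
n = 40


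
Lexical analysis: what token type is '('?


Pattern: delimiter/punctuation
Type: PUNCTUATION


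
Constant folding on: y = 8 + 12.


8 + 12 = 20 at compile time
Optimized: y = 20


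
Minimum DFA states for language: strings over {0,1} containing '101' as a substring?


KMP-style automaton: 3 progress states + 1 absorbing accept = 4
Minimal DFA: 4 states


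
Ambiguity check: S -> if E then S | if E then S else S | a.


dangling else: 'if E then if E then a else a' parses two ways
Ambiguous


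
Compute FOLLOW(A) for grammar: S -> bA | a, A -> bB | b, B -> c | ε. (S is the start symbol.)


$ ∈ FOLLOW(S). For each A -> αBβ: add FIRST(β)\{ε} to FOLLOW(B); if β nullable, add FOLLOW(A).
FOLLOW(A) = {$}


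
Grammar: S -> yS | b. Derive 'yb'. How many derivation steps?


Derivation: S => yS => yb
Steps: 2


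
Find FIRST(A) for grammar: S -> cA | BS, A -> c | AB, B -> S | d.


Per alternative of A: FIRST(c) = {c}; FIRST(AB) = {c}
FIRST(A) = {c}


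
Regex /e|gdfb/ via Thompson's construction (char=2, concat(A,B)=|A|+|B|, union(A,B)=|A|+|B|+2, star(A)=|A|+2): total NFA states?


Syntax tree has 5 char leaf(s), 1 union(s), 0 star(s)
chars contribute 5×2 = 10; each union adds +2; each star adds +2
Total: 10 + 2 + 0 = 12 states


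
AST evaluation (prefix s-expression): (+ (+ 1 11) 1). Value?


Evaluate inner: (+ 1 11) = 12
Evaluate root: (+ 12 1) = 13
Result: 13


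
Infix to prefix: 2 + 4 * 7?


'*' binds tighter: tree is (+ 2 (* 4 7))
Prefix: + 2 * 4 7


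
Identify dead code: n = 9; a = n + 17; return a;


n is read by a's definition; a is returned
No dead code


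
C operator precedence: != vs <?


'<' is relational (level 7); '!=' is equality (level 6)
Higher level binds tighter
'<' has higher precedence than '!='


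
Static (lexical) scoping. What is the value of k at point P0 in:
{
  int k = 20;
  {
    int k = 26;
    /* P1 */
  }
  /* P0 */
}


k declared in the same block as P0
k = 20


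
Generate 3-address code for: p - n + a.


Break into single-operator statements:
t1 = p - n
t2 = t1 + a


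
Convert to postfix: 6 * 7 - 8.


Left to right (same or higher precedence on left)
Postfix: 6 7 * 8 -


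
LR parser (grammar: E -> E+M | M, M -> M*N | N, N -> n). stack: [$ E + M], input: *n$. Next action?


'*' can extend M; shift to build M -> M*N
Action: shift


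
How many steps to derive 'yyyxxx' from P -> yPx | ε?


Derivation: P => yPx => yyPxx => yyyPxxx => yyyxxx
Steps: 4


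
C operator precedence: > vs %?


'%' is multiplicative (level 10); '>' is relational (level 7)
Higher level binds tighter
'%' has higher precedence than '>'


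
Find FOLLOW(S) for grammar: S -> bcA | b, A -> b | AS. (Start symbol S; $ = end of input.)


$ ∈ FOLLOW(S). For each A -> αBβ: add FIRST(β)\{ε} to FOLLOW(B); if β nullable, add FOLLOW(A).
FOLLOW(S) = {$, b}


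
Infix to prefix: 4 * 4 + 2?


left-to-right (same/higher precedence on left): tree is (+ (* 4 4) 2)
Prefix: + * 4 4 2


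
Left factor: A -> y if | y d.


Common prefix: 'y'
Factored: A -> y A', A' -> if | d


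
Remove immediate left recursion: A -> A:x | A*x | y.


Left-recursive alternatives: A:x, A*x; non-recursive: y
Introduce A': A -> yA', A' -> :xA' | *xA' | ε


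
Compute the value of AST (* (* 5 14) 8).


Evaluate inner: (* 5 14) = 70
Evaluate root: (* 70 8) = 560
Result: 560


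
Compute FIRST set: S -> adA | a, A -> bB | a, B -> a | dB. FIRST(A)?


Per alternative of A: FIRST(bB) = {b}; FIRST(a) = {a}
FIRST(A) = {a, b}


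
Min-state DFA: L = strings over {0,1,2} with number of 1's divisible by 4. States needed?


Track (count of 1) mod 4: states 0..3, accept at 0
Minimal DFA: 4 states


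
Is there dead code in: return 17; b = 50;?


statement follows a return and is unreachable
Dead: 'b = 50'


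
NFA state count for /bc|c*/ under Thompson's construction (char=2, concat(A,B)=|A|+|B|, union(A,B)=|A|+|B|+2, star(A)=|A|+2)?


Syntax tree has 3 char leaf(s), 1 union(s), 1 star(s)
chars contribute 3×2 = 6; each union adds +2; each star adds +2
Total: 6 + 2 + 2 = 10 states


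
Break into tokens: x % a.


Scan left to right, longest-match per lexeme
Tokens: ID(x), OP(%), ID(a)


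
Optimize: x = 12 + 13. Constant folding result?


12 + 13 = 25 at compile time
Optimized: x = 25


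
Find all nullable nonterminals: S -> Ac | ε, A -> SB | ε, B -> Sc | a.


A nonterminal is nullable iff some alternative derives ε (directly, or every symbol in it is nullable)
Nullable: {A, S}


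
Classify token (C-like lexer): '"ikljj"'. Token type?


Pattern: double-quoted sequence
Type: STRING_LITERAL


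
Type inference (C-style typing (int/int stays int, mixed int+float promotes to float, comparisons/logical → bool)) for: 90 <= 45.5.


Operand types: int <= float
Rule: comparison yields bool
Result type: bool


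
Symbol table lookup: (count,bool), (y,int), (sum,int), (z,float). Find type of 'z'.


Lookup 'z' → type float


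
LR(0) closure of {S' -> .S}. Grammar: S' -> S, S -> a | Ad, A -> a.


Start: S' -> .S
For each item with dot before a nonterminal B, add B -> .γ for every B-production
Closure: [S' -> .S, S -> .a, S -> .Ad, A -> .a]


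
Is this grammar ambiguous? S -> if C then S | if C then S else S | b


dangling else: 'if C then if C then b else b' parses two ways
Ambiguous


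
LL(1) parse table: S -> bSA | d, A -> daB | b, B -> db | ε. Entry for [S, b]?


For [S, b]: 'b' ∈ FIRST(bSA)
Entry: S -> bSA


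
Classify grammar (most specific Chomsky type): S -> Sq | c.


Left-linear: every RHS is a terminal or one nonterminal followed by a terminal
Classification: Type 3 (Regular)


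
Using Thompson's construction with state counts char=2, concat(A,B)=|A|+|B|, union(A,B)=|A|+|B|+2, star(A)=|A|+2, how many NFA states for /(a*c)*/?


Syntax tree has 2 char leaf(s), 0 union(s), 2 star(s)
chars contribute 2×2 = 4; each union adds +2; each star adds +2
Total: 4 + 0 + 4 = 8 states


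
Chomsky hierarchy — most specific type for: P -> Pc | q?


Left-linear: every RHS is a terminal or one nonterminal followed by a terminal
Classification: Type 3 (Regular)


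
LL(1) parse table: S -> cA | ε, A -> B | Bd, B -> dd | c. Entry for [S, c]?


For [S, c]: 'c' ∈ FIRST(cA)
Entry: S -> cA


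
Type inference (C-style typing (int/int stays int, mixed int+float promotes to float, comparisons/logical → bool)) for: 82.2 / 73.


Operand types: float / int
Rule: mixed int/float promotes to float; int/int stays int
Result type: float


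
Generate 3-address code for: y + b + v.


Break into single-operator statements:
t1 = y + b
t2 = t1 + v


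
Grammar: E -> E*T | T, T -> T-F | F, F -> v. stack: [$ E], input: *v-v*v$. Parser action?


shift '*' to continue E -> E*T
Action: shift


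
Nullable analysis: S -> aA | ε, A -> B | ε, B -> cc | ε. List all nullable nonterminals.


A nonterminal is nullable iff some alternative derives ε (directly, or every symbol in it is nullable)
Nullable: {A, B, S}


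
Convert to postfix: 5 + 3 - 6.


Left to right (same or higher precedence on left)
Postfix: 5 3 + 6 -


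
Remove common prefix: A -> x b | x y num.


Common prefix: 'x'
Factored: A -> x A', A' -> b | y num


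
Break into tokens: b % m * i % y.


Scan left to right, longest-match per lexeme
Tokens: ID(b), OP(%), ID(m), OP(*), ID(i), OP(%), ID(y)


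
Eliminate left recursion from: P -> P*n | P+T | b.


Left-recursive alternatives: P*n, P+T; non-recursive: b
Introduce P': P -> bP', P' -> *nP' | +TP' | ε


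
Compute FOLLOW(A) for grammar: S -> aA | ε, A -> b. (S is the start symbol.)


$ ∈ FOLLOW(S). For each A -> αBβ: add FIRST(β)\{ε} to FOLLOW(B); if β nullable, add FOLLOW(A).
FOLLOW(A) = {$}


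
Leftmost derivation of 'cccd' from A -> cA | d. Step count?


Derivation: A => cA => ccA => cccA => cccd
Steps: 4


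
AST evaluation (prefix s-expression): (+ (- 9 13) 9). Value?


Evaluate inner: (- 9 13) = -4
Evaluate root: (+ -4 9) = 5
Result: 5


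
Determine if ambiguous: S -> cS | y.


right-linear, alternatives start with distinct terminals 'c' vs 'y': unique leftmost derivation
Unambiguous


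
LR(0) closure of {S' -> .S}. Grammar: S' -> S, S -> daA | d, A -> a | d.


Start: S' -> .S
For each item with dot before a nonterminal B, add B -> .γ for every B-production
Closure: [S' -> .S, S -> .daA, S -> .d]


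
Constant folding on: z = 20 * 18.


20 * 18 = 360 at compile time
Optimized: z = 360


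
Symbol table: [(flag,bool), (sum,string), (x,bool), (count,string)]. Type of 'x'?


Lookup 'x' → type bool


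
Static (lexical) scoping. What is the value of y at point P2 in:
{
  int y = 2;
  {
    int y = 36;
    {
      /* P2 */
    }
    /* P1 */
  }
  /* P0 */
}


P2's block does not declare y; resolves to the enclosing declaration at depth 1
y = 36


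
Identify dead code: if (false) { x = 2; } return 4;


condition is constant false, so the whole block is unreachable
Dead: 'if (false) { x = 2; }'


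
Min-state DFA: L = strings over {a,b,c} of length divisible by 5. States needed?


Track length mod 5: states 0..4, accept at 0
Minimal DFA: 5 states


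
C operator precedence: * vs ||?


'*' is multiplicative (level 10); '||' is logical OR (level 1)
Higher level binds tighter
'*' has higher precedence than '||'


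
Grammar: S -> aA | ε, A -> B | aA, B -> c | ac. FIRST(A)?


Per alternative of A: FIRST(B) = {a, c}; FIRST(aA) = {a}
FIRST(A) = {a, c}


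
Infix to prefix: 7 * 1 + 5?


left-to-right (same/higher precedence on left): tree is (+ (* 7 1) 5)
Prefix: + * 7 1 5


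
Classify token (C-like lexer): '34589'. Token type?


Pattern: digits only
Type: INTEGER_LITERAL


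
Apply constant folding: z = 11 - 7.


11 - 7 = 4 at compile time
Optimized: z = 4


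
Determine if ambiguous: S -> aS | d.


right-linear, alternatives start with distinct terminals 'a' vs 'd': unique leftmost derivation
Unambiguous


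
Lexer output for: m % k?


Scan left to right, longest-match per lexeme
Tokens: ID(m), OP(%), ID(k)


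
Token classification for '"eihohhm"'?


Pattern: double-quoted sequence
Type: STRING_LITERAL


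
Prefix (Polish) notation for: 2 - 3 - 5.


left-to-right (same/higher precedence on left): tree is (- (- 2 3) 5)
Prefix: - - 2 3 5


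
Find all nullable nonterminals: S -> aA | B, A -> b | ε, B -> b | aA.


A nonterminal is nullable iff some alternative derives ε (directly, or every symbol in it is nullable)
Nullable: {A}


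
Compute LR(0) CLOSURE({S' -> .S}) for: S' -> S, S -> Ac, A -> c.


Start: S' -> .S
For each item with dot before a nonterminal B, add B -> .γ for every B-production
Closure: [S' -> .S, S -> .Ac, A -> .c]


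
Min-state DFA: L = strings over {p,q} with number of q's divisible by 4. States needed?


Track (count of q) mod 4: states 0..3, accept at 0
Minimal DFA: 4 states


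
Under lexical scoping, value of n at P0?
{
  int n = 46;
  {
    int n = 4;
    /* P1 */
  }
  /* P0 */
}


n declared in the same block as P0
n = 46


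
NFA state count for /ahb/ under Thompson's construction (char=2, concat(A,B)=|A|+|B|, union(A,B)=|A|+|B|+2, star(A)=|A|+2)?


Syntax tree has 3 char leaf(s), 0 union(s), 0 star(s)
chars contribute 3×2 = 6; each union adds +2; each star adds +2
Total: 6 + 0 + 0 = 6 states


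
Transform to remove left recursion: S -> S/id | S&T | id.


Left-recursive alternatives: S/id, S&T; non-recursive: id
Introduce S': S -> idS', S' -> /idS' | &TS' | ε


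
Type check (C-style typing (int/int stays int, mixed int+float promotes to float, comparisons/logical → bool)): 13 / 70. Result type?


Operand types: int / int
Rule: mixed int/float promotes to float; int/int stays int
Result type: int
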